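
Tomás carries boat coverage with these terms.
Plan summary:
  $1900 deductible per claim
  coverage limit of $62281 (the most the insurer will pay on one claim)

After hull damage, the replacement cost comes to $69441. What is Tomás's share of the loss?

$7160

Subtract the deductible: $69441 − $1900 = $67541.
Since $67541 > $62281, the payout is capped at $62281.
Owner's share is the uncovered remainder: $69441 − $62281 = $7160.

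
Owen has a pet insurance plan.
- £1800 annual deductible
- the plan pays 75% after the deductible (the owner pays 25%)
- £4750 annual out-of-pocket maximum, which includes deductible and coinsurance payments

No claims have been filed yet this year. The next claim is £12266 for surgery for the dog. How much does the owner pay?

Nothing has been paid toward the £1800 deductible, so the first £1800 of this charge is applied there.
After the £1800 deductible portion, £12266 − £1800 = £10466 is subject to coinsurance.
Coinsurance: £10466 × 25% = £2616.50.
That puts the owner's cost at £1800 + £2616.50 = £4416.50 before any cap.
Total out-of-pocket so far would be £0 + £4416.50 = £4416.50, below the £4750 cap — no reduction.

£4416.50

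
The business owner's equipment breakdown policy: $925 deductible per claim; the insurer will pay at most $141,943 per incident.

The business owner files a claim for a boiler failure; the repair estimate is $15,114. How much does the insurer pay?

Less the $925 deductible: $15,114 − $925 = $14,189.
$14,189 ≤ $141,943, so the limit doesn't bind; insurer pays $14,189.

$14,189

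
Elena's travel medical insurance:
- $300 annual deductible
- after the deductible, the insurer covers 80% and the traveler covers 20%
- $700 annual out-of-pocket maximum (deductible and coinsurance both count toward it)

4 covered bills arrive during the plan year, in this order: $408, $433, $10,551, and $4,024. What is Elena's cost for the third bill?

Bill 1, $408: $300 finishes the deductible; $108 goes to coinsurance; 20% of $108 = $21.60. Cost to traveler: $321.60. OOP to date $321.60.
Bill 2, $433: deductible already satisfied, so traveler's share is 20% × $433 = $86.60. Traveler owes $86.60 (running OOP $408.20).
Bill 3, $10,551: 20% coinsurance on $10,551 = $2,110.20. That would push OOP to $2,518.40, over the $700 cap, so traveler pays $700 − $408.20 = $291.80.

$291.80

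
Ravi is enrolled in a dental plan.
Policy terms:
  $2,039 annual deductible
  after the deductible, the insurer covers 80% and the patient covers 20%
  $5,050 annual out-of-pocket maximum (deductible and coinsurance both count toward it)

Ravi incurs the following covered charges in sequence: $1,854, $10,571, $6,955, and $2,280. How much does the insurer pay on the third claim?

$6,021.20

Bill 1, $1,854: all of it applies to the deductible. Cost to patient: $1,854. OOP to date $1,854. Plan pays $1,854 − $1,854 = $0.
Bill 2, $10,571: $185 finishes the deductible; $10,386 goes to coinsurance; coinsurance $10,386 × 20% = $2,077.20. Cost to patient: $2,262.20. OOP to date $4,116.20. Plan pays $10,571 − $2,262.20 = $8,308.80.
Bill 3, $6,955: deductible met; 20% of $6,955 = $1,391. That would push OOP to $5,507.20, over the $5,050 cap, so patient pays $5,050 − $4,116.20 = $933.80. Insurer: $6,955 − $933.80 = $6,021.20.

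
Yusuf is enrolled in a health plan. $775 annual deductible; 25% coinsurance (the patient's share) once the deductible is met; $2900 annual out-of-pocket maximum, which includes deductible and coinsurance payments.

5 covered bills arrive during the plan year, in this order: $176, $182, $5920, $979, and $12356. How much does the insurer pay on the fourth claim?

Bill 1, $176: all of it applies to the deductible. Cost to patient: $176. OOP to date $176. Plan pays $176 − $176 = $0.
Bill 2, $182: entire amount goes to the deductible. Patient owes $182 (running OOP $358). Plan pays $182 − $182 = $0.
Bill 3, $5920: $417 to deductible, leaving $5503; patient's 25% is $1375.75. Patient owes $1792.75 (running OOP $2150.75). Plan pays $5920 − $1792.75 = $4127.25.
Bill 4, $979: 25% coinsurance on $979 = $244.75. Cost to patient: $244.75. OOP to date $2395.50. Plan pays $979 − $244.75 = $734.25.

$734.25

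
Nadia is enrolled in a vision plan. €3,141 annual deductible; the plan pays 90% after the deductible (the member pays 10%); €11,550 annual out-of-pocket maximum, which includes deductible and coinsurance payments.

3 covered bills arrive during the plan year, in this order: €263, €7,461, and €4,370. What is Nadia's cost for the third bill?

Claim 1 (€263): fully absorbed by the deductible. Cost to member: €263. OOP to date €263.
Claim 2 (€7,461): €2,878 to deductible, leaving €4,583; 10% of €4,583 = €458.30. Member pays €3,336.30; OOP now €3,599.30.
Claim 3 (€4,370): deductible already satisfied, so member's share is 10% × €4,370 = €437. Cost to member: €437. OOP to date €4,036.30.

€437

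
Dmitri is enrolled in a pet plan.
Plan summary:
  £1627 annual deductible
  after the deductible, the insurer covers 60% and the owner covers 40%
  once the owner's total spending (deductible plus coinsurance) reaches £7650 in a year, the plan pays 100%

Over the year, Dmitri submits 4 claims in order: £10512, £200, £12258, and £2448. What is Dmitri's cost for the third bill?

#1 (£10512): £1627 finishes the deductible; £8885 goes to coinsurance; coinsurance £8885 × 40% = £3554. Owner owes £5181 (running OOP £5181).
#2 (£200): deductible met; 40% of £200 = £80. Owner pays £80; OOP now £5261.
#3 (£12258): deductible met; 40% of £12258 = £4903.20. Adding that to £5261 gives £10164.20, past the £7650 cap; owner pays only £7650 − £5261 = £2389.

£2389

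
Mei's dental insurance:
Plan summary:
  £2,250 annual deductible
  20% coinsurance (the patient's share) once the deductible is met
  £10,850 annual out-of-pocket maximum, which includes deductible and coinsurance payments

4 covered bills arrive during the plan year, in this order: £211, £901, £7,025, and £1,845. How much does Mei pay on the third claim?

£2,315.40

Claim 1 (£211): all of it applies to the deductible. Cost to patient: £211. OOP to date £211.
Claim 2 (£901): fully absorbed by the deductible. Patient pays £901; OOP now £1,112.
Claim 3 (£7,025): deductible takes £1,138, £5,887 remains; 20% of £5,887 = £1,177.40. Patient owes £2,315.40 (running OOP £3,427.40).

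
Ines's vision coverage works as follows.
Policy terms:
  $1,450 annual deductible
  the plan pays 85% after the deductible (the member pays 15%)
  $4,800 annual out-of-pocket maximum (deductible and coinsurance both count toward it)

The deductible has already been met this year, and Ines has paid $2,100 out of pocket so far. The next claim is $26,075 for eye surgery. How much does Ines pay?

With the deductible met, the entire $26,075 is subject to coinsurance.
15% of $26,075 = $3,911.25 falls to the member.
Year-to-date out-of-pocket would reach $2,100 + $3,911.25 = $6,011.25, above the $4,800 maximum, so the member pays only $4,800 − $2,100 = $2,700.

$2,700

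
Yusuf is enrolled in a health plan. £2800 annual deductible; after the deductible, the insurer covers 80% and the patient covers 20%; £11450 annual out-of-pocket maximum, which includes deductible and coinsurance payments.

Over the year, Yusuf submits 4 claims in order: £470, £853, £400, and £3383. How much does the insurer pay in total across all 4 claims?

Bill 1, £470: all of it applies to the deductible. Patient owes £470 (running OOP £470). Plan pays £470 − £470 = £0.
Bill 2, £853: all of it applies to the deductible. Cost to patient: £853. OOP to date £1323. Plan pays £853 − £853 = £0.
Bill 3, £400: fully absorbed by the deductible. Patient owes £400 (running OOP £1723). Plan pays £400 − £400 = £0.
Bill 4, £3383: deductible takes £1077, £2306 remains; 20% of £2306 = £461.20. Patient owes £1538.20 (running OOP £3261.20). Insurer: £3383 − £1538.20 = £1844.80.
Insurer total: £0 + £0 + £0 + £1844.80 = £1844.80.

£1844.80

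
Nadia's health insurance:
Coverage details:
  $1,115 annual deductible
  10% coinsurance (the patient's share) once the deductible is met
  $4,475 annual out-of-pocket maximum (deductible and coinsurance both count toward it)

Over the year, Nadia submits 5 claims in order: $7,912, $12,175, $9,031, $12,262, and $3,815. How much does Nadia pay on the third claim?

$903.10

Claim 1 — $7,912: $1,115 to deductible, leaving $6,797; coinsurance $6,797 × 10% = $679.70. Patient owes $1,794.70 (running OOP $1,794.70).
Claim 2 — $12,175: 10% coinsurance on $12,175 = $1,217.50. Patient pays $1,217.50; OOP now $3,012.20.
Claim 3 — $9,031: deductible already satisfied, so patient's share is 10% × $9,031 = $903.10. Cost to patient: $903.10. OOP to date $3,915.30.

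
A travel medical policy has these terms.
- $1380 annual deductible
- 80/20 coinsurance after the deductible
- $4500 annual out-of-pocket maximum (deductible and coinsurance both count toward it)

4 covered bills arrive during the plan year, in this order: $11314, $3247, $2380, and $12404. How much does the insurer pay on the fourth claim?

Bill 1, $11314: $1380 to deductible, leaving $9934; coinsurance $9934 × 20% = $1986.80. Traveler owes $3366.80 (running OOP $3366.80). Plan pays $11314 − $3366.80 = $7947.20.
Bill 2, $3247: 20% coinsurance on $3247 = $649.40. Cost to traveler: $649.40. OOP to date $4016.20. Plan pays $3247 − $649.40 = $2597.60.
Bill 3, $2380: 20% coinsurance on $2380 = $476. Traveler owes $476 (running OOP $4492.20). Insurer: $2380 − $476 = $1904.
Bill 4, $12404: 20% coinsurance on $12404 = $2480.80. Adding that to $4492.20 gives $6973, past the $4500 cap; traveler pays only $4500 − $4492.20 = $7.80. Plan pays $12404 − $7.80 = $12396.20.

$12396.20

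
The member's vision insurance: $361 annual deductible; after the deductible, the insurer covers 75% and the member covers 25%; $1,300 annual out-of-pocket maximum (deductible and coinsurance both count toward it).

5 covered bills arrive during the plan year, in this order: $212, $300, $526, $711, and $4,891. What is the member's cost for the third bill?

#1 ($212): entire amount goes to the deductible. Member owes $212 (running OOP $212).
#2 ($300): $149 finishes the deductible; $151 goes to coinsurance; 25% of $151 = $37.75. Member owes $186.75 (running OOP $398.75).
#3 ($526): deductible met; 25% of $526 = $131.50. Cost to member: $131.50. OOP to date $530.25.

$131.50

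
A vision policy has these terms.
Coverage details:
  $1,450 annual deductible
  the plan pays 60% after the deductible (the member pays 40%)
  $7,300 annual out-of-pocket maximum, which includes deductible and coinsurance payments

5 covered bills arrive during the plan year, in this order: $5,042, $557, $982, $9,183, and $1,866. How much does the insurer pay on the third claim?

Bill 1, $5,042: $1,450 finishes the deductible; $3,592 goes to coinsurance; coinsurance $3,592 × 40% = $1,436.80. Member owes $2,886.80 (running OOP $2,886.80). Insurer: $5,042 − $2,886.80 = $2,155.20.
Bill 2, $557: deductible met; 40% of $557 = $222.80. Member pays $222.80; OOP now $3,109.60. Insurer: $557 − $222.80 = $334.20.
Bill 3, $982: 40% coinsurance on $982 = $392.80. Member owes $392.80 (running OOP $3,502.40). Insurer: $982 − $392.80 = $589.20.

$589.20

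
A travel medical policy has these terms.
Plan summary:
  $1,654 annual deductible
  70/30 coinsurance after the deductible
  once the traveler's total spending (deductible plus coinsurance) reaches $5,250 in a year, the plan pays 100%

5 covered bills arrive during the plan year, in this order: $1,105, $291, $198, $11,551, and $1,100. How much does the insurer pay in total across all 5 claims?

$8,995

#1 ($1,105): entire amount goes to the deductible. Traveler pays $1,105; OOP now $1,105. Insurer: $1,105 − $1,105 = $0.
#2 ($291): all of it applies to the deductible. Cost to traveler: $291. OOP to date $1,396. Plan pays $291 − $291 = $0.
#3 ($198): fully absorbed by the deductible. Traveler pays $198; OOP now $1,594. Insurer: $198 − $198 = $0.
#4 ($11,551): $60 finishes the deductible; $11,491 goes to coinsurance; 30% of $11,491 = $3,447.30. Traveler owes $3,507.30 (running OOP $5,101.30). Plan pays $11,551 − $3,507.30 = $8,043.70.
#5 ($1,100): deductible already satisfied, so traveler's share is 30% × $1,100 = $330. That would push OOP to $5,431.30, over the $5,250 cap, so traveler pays $5,250 − $5,101.30 = $148.70. Insurer: $1,100 − $148.70 = $951.30.
Insurer total = bills − traveler's total = $14,245 − $5,250 = $8,995.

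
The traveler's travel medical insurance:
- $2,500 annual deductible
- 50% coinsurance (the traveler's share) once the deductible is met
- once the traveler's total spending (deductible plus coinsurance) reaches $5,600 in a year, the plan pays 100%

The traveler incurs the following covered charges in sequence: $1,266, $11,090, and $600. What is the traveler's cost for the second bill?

$4,334

Bill 1, $1,266: all of it applies to the deductible. Cost to traveler: $1,266. OOP to date $1,266.
Bill 2, $11,090: $1,234 to deductible, leaving $9,856; traveler's 50% is $4,928. Deductible plus coinsurance: $1,234 + $4,928 = $6,162. That would push OOP to $7,428, over the $5,600 cap, so traveler pays $5,600 − $1,266 = $4,334.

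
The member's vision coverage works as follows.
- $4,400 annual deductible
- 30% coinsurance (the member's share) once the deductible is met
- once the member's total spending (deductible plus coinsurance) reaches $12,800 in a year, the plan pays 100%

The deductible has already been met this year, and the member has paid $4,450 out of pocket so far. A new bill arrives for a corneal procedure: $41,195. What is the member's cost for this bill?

The deductible is already satisfied, so the full bill goes to coinsurance.
Member's 30% share of $41,195 is $12,358.50.
That would bring total out-of-pocket to $16,808.50, past the $12,800 cap. The member is capped at $12,800 − $4,450 = $8,350 on this claim.

$8,350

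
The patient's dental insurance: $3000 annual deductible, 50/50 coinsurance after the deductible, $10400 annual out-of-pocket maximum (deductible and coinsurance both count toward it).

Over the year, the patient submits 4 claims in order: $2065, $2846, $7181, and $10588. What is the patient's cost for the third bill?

Claim 1 — $2065: all of it applies to the deductible. Patient pays $2065; OOP now $2065.
Claim 2 — $2846: $935 finishes the deductible; $1911 goes to coinsurance; coinsurance $1911 × 50% = $955.50. Patient owes $1890.50 (running OOP $3955.50).
Claim 3 — $7181: deductible met; 50% of $7181 = $3590.50. Patient owes $3590.50 (running OOP $7546).

$3590.50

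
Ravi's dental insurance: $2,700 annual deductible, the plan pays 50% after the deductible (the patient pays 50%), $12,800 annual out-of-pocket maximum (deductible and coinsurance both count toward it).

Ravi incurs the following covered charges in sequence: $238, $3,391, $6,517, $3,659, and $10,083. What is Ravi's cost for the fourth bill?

Claim 1 ($238): entire amount goes to the deductible. Cost to patient: $238. OOP to date $238.
Claim 2 ($3,391): $2,462 finishes the deductible; $929 goes to coinsurance; patient's 50% is $464.50. Patient owes $2,926.50 (running OOP $3,164.50).
Claim 3 ($6,517): deductible already satisfied, so patient's share is 50% × $6,517 = $3,258.50. Patient pays $3,258.50; OOP now $6,423.
Claim 4 ($3,659): deductible already satisfied, so patient's share is 50% × $3,659 = $1,829.50. Cost to patient: $1,829.50. OOP to date $8,252.50.

$1,829.50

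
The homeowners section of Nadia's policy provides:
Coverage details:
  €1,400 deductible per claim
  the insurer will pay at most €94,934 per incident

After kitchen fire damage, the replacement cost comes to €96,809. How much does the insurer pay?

Subtract the deductible: €96,809 − €1,400 = €95,409.
Since €95,409 > €94,934, the payout is capped at €94,934.

€94,934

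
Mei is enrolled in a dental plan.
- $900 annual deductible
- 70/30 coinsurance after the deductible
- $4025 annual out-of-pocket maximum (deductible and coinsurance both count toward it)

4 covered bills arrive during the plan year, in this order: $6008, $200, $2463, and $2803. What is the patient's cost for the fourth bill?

$793.70

#1 ($6008): deductible takes $900, $5108 remains; 30% of $5108 = $1532.40. Cost to patient: $2432.40. OOP to date $2432.40.
#2 ($200): 30% coinsurance on $200 = $60. Patient owes $60 (running OOP $2492.40).
#3 ($2463): deductible met; 30% of $2463 = $738.90. Cost to patient: $738.90. OOP to date $3231.30.
#4 ($2803): 30% coinsurance on $2803 = $840.90. That would push OOP to $4072.20, over the $4025 cap, so patient pays $4025 − $3231.30 = $793.70.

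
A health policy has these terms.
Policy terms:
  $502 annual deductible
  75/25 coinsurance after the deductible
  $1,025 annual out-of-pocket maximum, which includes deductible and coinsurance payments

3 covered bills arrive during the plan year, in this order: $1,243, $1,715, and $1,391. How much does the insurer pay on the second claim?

$1,377.25

Claim 1 ($1,243): $502 finishes the deductible; $741 goes to coinsurance; patient's 25% is $185.25. Patient pays $687.25; OOP now $687.25. Plan pays $1,243 − $687.25 = $555.75.
Claim 2 ($1,715): deductible already satisfied, so patient's share is 25% × $1,715 = $428.75. OOP would hit $1,116 > $1,025, so the cap limits the patient to $1,025 − $687.25 = $337.75. Insurer: $1,715 − $337.75 = $1,377.25.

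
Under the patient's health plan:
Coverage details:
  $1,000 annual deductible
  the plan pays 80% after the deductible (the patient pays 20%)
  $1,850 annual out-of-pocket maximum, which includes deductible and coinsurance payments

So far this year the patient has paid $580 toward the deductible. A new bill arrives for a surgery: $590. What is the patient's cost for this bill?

Deductible still to meet: $1,000 − $580 = $420.
That leaves $590 − $420 = $170 for coinsurance.
20% of $170 = $34 falls to the patient.
That puts the patient's cost at $420 + $34 = $454 before any cap.
Year-to-date out-of-pocket becomes $580 + $454 = $1,034, still under the $1,850 maximum, so no cap applies.

$454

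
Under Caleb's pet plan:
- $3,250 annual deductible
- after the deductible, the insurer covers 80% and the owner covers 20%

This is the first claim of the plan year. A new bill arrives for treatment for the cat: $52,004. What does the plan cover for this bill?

$39,003.20

The full $3,250 deductible is still open; $3,250 of this bill applies to it.
After the $3,250 deductible portion, $52,004 − $3,250 = $48,754 is subject to coinsurance.
20% of $48,754 = $9,750.80 falls to the owner.
So the owner owes $3,250 + $9,750.80 = $13,000.80.
Insurer pays the balance: $52,004 − $13,000.80 = $39,003.20.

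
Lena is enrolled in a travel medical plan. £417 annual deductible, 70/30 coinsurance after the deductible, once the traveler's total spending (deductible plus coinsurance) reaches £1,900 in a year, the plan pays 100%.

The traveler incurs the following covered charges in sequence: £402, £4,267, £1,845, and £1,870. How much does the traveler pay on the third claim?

£207.40

Claim 1 — £402: entire amount goes to the deductible. Traveler pays £402; OOP now £402.
Claim 2 — £4,267: £15 to deductible, leaving £4,252; coinsurance £4,252 × 30% = £1,275.60. Traveler pays £1,290.60; OOP now £1,692.60.
Claim 3 — £1,845: deductible already satisfied, so traveler's share is 30% × £1,845 = £553.50. Adding that to £1,692.60 gives £2,246.10, past the £1,900 cap; traveler pays only £1,900 − £1,692.60 = £207.40.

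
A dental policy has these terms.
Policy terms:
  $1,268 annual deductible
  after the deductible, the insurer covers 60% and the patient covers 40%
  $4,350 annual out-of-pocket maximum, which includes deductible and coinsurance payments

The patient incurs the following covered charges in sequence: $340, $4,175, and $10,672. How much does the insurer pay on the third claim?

$8,888.80

Claim 1 — $340: entire amount goes to the deductible. Patient owes $340 (running OOP $340). Insurer: $340 − $340 = $0.
Claim 2 — $4,175: $928 to deductible, leaving $3,247; patient's 40% is $1,298.80. Cost to patient: $2,226.80. OOP to date $2,566.80. Plan pays $4,175 − $2,226.80 = $1,948.20.
Claim 3 — $10,672: 40% coinsurance on $10,672 = $4,268.80. Adding that to $2,566.80 gives $6,835.60, past the $4,350 cap; patient pays only $4,350 − $2,566.80 = $1,783.20. Plan pays $10,672 − $1,783.20 = $8,888.80.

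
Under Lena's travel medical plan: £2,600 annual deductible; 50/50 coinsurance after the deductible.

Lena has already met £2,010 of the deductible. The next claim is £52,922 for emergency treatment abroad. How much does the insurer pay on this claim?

Deductible still to meet: £2,600 − £2,010 = £590.
That leaves £52,922 − £590 = £52,332 for coinsurance.
50% of £52,332 = £26,166 falls to the traveler.
Traveler responsibility: £590 + £26,166 = £26,756.
Insurer pays the balance: £52,922 − £26,756 = £26,166.

£26,166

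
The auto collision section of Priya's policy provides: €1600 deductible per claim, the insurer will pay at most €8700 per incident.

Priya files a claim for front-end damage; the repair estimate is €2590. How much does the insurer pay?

€990

Less the €1600 deductible: €2590 − €1600 = €990.
€990 is within the €8700 limit, so the insurer pays €990.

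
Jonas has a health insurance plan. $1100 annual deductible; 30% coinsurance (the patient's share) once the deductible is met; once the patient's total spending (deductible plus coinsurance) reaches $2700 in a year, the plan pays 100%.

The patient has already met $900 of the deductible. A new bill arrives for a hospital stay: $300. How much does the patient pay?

$900 of the $1100 deductible is already met, leaving $200.
After the $200 deductible portion, $300 − $200 = $100 is subject to coinsurance.
Patient's 30% share of $100 is $30.
That puts the patient's cost at $200 + $30 = $230 before any cap.
Total out-of-pocket so far would be $900 + $230 = $1130, below the $2700 cap — no reduction.

$230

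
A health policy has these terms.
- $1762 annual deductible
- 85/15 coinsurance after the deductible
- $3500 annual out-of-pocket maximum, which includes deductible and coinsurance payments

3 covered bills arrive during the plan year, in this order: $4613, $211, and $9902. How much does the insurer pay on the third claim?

$8623.30

#1 ($4613): $1762 to deductible, leaving $2851; patient's 15% is $427.65. Cost to patient: $2189.65. OOP to date $2189.65. Insurer: $4613 − $2189.65 = $2423.35.
#2 ($211): 15% coinsurance on $211 = $31.65. Patient owes $31.65 (running OOP $2221.30). Insurer: $211 − $31.65 = $179.35.
#3 ($9902): deductible already satisfied, so patient's share is 15% × $9902 = $1485.30. Adding that to $2221.30 gives $3706.60, past the $3500 cap; patient pays only $3500 − $2221.30 = $1278.70. Insurer: $9902 − $1278.70 = $8623.30.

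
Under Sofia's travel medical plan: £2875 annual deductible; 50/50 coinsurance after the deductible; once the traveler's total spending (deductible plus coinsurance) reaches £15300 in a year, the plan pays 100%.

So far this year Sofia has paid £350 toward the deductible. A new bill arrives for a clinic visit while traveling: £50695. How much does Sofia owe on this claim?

Remaining deductible: £2875 − £350 = £2525.
The remaining £48170 (= £50695 − £2525) moves to coinsurance.
Traveler's 50% share of £48170 is £24085.
Traveler responsibility before any cap: £2525 + £24085 = £26610.
Year-to-date out-of-pocket would reach £350 + £26610 = £26960, above the £15300 maximum, so the traveler pays only £15300 − £350 = £14950.

£14950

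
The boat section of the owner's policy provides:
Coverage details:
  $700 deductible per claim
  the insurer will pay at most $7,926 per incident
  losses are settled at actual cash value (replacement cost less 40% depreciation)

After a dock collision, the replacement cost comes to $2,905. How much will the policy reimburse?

Depreciate 40%: the covered value is $2,905 × 0.6 = $1,743.
After the deductible, $1,743 − $700 = $1,043 remains.
$1,043 is within the $7,926 limit, so the insurer pays $1,043.

$1,043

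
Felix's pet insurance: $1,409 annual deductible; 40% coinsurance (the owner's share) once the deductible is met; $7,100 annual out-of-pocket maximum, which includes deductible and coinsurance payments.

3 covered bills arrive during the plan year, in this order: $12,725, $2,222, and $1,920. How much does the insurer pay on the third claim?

$1,644.20

Bill 1, $12,725: $1,409 to deductible, leaving $11,316; 40% of $11,316 = $4,526.40. Owner pays $5,935.40; OOP now $5,935.40. Insurer: $12,725 − $5,935.40 = $6,789.60.
Bill 2, $2,222: deductible met; 40% of $2,222 = $888.80. Cost to owner: $888.80. OOP to date $6,824.20. Plan pays $2,222 − $888.80 = $1,333.20.
Bill 3, $1,920: deductible already satisfied, so owner's share is 40% × $1,920 = $768. Adding that to $6,824.20 gives $7,592.20, past the $7,100 cap; owner pays only $7,100 − $6,824.20 = $275.80. Insurer: $1,920 − $275.80 = $1,644.20.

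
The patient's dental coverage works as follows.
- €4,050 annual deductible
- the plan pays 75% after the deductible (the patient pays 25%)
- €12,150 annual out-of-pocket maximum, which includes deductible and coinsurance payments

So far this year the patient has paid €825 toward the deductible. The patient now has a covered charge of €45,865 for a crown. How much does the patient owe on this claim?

€11,325

Remaining deductible: €4,050 − €825 = €3,225.
That leaves €45,865 − €3,225 = €42,640 for coinsurance.
Coinsurance: €42,640 × 25% = €10,660.
That puts the patient's cost at €3,225 + €10,660 = €13,885 before any cap.
Adding €13,885 to the €825 already spent would give €14,710, which exceeds the €12,150 cap; the patient pays just €12,150 − €825 = €11,325.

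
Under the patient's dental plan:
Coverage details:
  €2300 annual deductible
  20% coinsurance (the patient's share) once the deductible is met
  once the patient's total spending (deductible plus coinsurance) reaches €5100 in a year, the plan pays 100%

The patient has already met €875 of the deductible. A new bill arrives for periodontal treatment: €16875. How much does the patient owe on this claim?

€875 of the €2300 deductible is already met, leaving €1425.
That leaves €16875 − €1425 = €15450 for coinsurance.
Coinsurance: €15450 × 20% = €3090.
That puts the patient's cost at €1425 + €3090 = €4515 before any cap.
That would bring total out-of-pocket to €5390, past the €5100 cap. The patient is capped at €5100 − €875 = €4225 on this claim.

€4225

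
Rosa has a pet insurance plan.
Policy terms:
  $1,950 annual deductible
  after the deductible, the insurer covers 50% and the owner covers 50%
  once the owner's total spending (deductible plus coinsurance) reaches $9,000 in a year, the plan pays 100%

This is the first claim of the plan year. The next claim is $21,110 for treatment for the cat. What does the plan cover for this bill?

$12,110

Deductible not yet touched, so the first $1,950 of the bill goes to the deductible.
After the $1,950 deductible portion, $21,110 − $1,950 = $19,160 is subject to coinsurance.
Owner's 50% share of $19,160 is $9,580.
Owner responsibility before any cap: $1,950 + $9,580 = $11,530.
Adding $11,530 to the $0 already spent would give $11,530, which exceeds the $9,000 cap; the owner pays just $9,000 − $0 = $9,000.
The insurer covers the remainder: $21,110 − $9,000 = $12,110.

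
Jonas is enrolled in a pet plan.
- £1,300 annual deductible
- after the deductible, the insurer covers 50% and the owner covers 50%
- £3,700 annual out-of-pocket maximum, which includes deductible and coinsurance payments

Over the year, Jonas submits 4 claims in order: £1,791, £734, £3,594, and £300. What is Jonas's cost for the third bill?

#1 (£1,791): £1,300 to deductible, leaving £491; owner's 50% is £245.50. Cost to owner: £1,545.50. OOP to date £1,545.50.
#2 (£734): deductible already satisfied, so owner's share is 50% × £734 = £367. Owner pays £367; OOP now £1,912.50.
#3 (£3,594): deductible met; 50% of £3,594 = £1,797. That would push OOP to £3,709.50, over the £3,700 cap, so owner pays £3,700 − £1,912.50 = £1,787.50.

£1,787.50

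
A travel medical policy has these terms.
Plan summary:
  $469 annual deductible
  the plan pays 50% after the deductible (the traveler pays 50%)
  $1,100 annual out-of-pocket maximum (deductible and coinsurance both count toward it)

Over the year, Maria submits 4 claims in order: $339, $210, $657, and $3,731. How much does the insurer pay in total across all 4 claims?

Bill 1, $339: entire amount goes to the deductible. Cost to traveler: $339. OOP to date $339. Plan pays $339 − $339 = $0.
Bill 2, $210: $130 to deductible, leaving $80; coinsurance $80 × 50% = $40. Traveler pays $170; OOP now $509. Insurer: $210 − $170 = $40.
Bill 3, $657: deductible already satisfied, so traveler's share is 50% × $657 = $328.50. Traveler owes $328.50 (running OOP $837.50). Plan pays $657 − $328.50 = $328.50.
Bill 4, $3,731: deductible already satisfied, so traveler's share is 50% × $3,731 = $1,865.50. That would push OOP to $2,703, over the $1,100 cap, so traveler pays $1,100 − $837.50 = $262.50. Plan pays $3,731 − $262.50 = $3,468.50.
Insurer total: $0 + $40 + $328.50 + $3,468.50 = $3,837.

$3,837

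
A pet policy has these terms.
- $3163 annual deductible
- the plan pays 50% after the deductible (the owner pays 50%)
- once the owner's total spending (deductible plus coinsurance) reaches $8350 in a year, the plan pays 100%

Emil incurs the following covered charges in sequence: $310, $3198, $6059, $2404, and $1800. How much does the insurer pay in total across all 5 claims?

#1 ($310): all of it applies to the deductible. Cost to owner: $310. OOP to date $310. Insurer: $310 − $310 = $0.
#2 ($3198): $2853 finishes the deductible; $345 goes to coinsurance; owner's 50% is $172.50. Owner owes $3025.50 (running OOP $3335.50). Plan pays $3198 − $3025.50 = $172.50.
#3 ($6059): 50% coinsurance on $6059 = $3029.50. Owner owes $3029.50 (running OOP $6365). Insurer: $6059 − $3029.50 = $3029.50.
#4 ($2404): deductible met; 50% of $2404 = $1202. Cost to owner: $1202. OOP to date $7567. Plan pays $2404 − $1202 = $1202.
#5 ($1800): 50% coinsurance on $1800 = $900. OOP would hit $8467 > $8350, so the cap limits the owner to $8350 − $7567 = $783. Plan pays $1800 − $783 = $1017.
Insurer total: $0 + $172.50 + $3029.50 + $1202 + $1017 = $5421.

$5421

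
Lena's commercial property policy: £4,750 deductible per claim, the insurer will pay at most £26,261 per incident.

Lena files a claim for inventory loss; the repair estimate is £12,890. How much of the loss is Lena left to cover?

Subtract the deductible: £12,890 − £4,750 = £8,140.
That's under the £26,261 cap, so the insurer reimburses the full £8,140.
The business bears the rest of the original loss: £12,890 − £8,140 = £4,750.

£4,750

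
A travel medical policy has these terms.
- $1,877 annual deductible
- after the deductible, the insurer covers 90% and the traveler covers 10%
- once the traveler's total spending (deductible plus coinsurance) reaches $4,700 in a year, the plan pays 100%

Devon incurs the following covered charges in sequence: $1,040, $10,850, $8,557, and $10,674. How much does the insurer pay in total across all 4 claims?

$26,421

Claim 1 — $1,040: all of it applies to the deductible. Cost to traveler: $1,040. OOP to date $1,040. Plan pays $1,040 − $1,040 = $0.
Claim 2 — $10,850: $837 to deductible, leaving $10,013; coinsurance $10,013 × 10% = $1,001.30. Traveler owes $1,838.30 (running OOP $2,878.30). Insurer: $10,850 − $1,838.30 = $9,011.70.
Claim 3 — $8,557: deductible already satisfied, so traveler's share is 10% × $8,557 = $855.70. Cost to traveler: $855.70. OOP to date $3,734. Plan pays $8,557 − $855.70 = $7,701.30.
Claim 4 — $10,674: deductible met; 10% of $10,674 = $1,067.40. OOP would hit $4,801.40 > $4,700, so the cap limits the traveler to $4,700 − $3,734 = $966. Insurer: $10,674 − $966 = $9,708.
Insurer total = bills − traveler's total = $31,121 − $4,700 = $26,421.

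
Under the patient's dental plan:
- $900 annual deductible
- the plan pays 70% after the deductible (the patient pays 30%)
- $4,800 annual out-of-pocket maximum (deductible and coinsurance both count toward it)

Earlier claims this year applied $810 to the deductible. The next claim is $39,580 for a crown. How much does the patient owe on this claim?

$3,990

$810 of the $900 deductible is already met, leaving $90.
The remaining $39,490 (= $39,580 − $90) moves to coinsurance.
Coinsurance: $39,490 × 30% = $11,847.
Patient responsibility before any cap: $90 + $11,847 = $11,937.
That would bring total out-of-pocket to $12,747, past the $4,800 cap. The patient is capped at $4,800 − $810 = $3,990 on this claim.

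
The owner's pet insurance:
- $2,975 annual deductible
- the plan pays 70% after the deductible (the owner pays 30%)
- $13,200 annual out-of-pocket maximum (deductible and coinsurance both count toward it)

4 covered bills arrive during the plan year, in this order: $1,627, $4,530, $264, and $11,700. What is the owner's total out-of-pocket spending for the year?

$7,518.80

Claim 1 ($1,627): entire amount goes to the deductible. Owner pays $1,627; OOP now $1,627.
Claim 2 ($4,530): $1,348 to deductible, leaving $3,182; 30% of $3,182 = $954.60. Cost to owner: $2,302.60. OOP to date $3,929.60.
Claim 3 ($264): deductible met; 30% of $264 = $79.20. Cost to owner: $79.20. OOP to date $4,008.80.
Claim 4 ($11,700): 30% coinsurance on $11,700 = $3,510. Owner owes $3,510 (running OOP $7,518.80).
Total paid by the owner: $1,627 + $2,302.60 + $79.20 + $3,510 = $7,518.80.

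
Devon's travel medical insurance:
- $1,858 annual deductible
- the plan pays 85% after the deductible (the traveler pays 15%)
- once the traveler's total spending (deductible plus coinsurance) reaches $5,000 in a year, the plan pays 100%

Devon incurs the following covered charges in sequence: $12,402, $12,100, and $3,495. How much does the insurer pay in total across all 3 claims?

Claim 1 ($12,402): $1,858 finishes the deductible; $10,544 goes to coinsurance; coinsurance $10,544 × 15% = $1,581.60. Traveler owes $3,439.60 (running OOP $3,439.60). Plan pays $12,402 − $3,439.60 = $8,962.40.
Claim 2 ($12,100): deductible already satisfied, so traveler's share is 15% × $12,100 = $1,815. Adding that to $3,439.60 gives $5,254.60, past the $5,000 cap; traveler pays only $5,000 − $3,439.60 = $1,560.40. Plan pays $12,100 − $1,560.40 = $10,539.60.
Claim 3 ($3,495): deductible met; 15% of $3,495 = $524.25. Adding that to $5,000 gives $5,524.25, past the $5,000 cap; traveler pays only $5,000 − $5,000 = $0. Insurer: $3,495 − $0 = $3,495.
Insurer total = bills − traveler's total = $27,997 − $5,000 = $22,997.

$22,997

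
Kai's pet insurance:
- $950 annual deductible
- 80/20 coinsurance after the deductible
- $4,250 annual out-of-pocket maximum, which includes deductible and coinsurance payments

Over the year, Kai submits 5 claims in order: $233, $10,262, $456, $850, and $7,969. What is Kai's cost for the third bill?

Claim 1 ($233): fully absorbed by the deductible. Owner pays $233; OOP now $233.
Claim 2 ($10,262): $717 finishes the deductible; $9,545 goes to coinsurance; 20% of $9,545 = $1,909. Owner owes $2,626 (running OOP $2,859).
Claim 3 ($456): 20% coinsurance on $456 = $91.20. Owner owes $91.20 (running OOP $2,950.20).

$91.20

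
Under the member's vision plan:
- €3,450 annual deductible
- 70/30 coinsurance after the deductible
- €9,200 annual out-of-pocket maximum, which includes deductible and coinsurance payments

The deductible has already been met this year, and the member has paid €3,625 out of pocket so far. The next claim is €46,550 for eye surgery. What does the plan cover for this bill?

With the deductible met, the entire €46,550 is subject to coinsurance.
Coinsurance: €46,550 × 30% = €13,965.
That would bring total out-of-pocket to €17,590, past the €9,200 cap. The member is capped at €9,200 − €3,625 = €5,575 on this claim.
The plan picks up €46,550 − €5,575 = €40,975.

€40,975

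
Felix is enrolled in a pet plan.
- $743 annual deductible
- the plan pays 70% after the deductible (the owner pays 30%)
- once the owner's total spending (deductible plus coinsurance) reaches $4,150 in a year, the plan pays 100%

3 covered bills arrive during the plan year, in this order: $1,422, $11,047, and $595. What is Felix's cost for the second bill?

Bill 1, $1,422: deductible takes $743, $679 remains; 30% of $679 = $203.70. Owner pays $946.70; OOP now $946.70.
Bill 2, $11,047: deductible met; 30% of $11,047 = $3,314.10. Adding that to $946.70 gives $4,260.80, past the $4,150 cap; owner pays only $4,150 − $946.70 = $3,203.30.

$3,203.30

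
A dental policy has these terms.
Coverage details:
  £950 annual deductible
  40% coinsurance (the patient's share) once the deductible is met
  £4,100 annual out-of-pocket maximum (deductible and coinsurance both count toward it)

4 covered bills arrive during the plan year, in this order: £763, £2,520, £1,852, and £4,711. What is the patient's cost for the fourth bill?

£1,476

Claim 1 (£763): fully absorbed by the deductible. Patient owes £763 (running OOP £763).
Claim 2 (£2,520): £187 to deductible, leaving £2,333; 40% of £2,333 = £933.20. Patient pays £1,120.20; OOP now £1,883.20.
Claim 3 (£1,852): deductible already satisfied, so patient's share is 40% × £1,852 = £740.80. Patient owes £740.80 (running OOP £2,624).
Claim 4 (£4,711): deductible already satisfied, so patient's share is 40% × £4,711 = £1,884.40. OOP would hit £4,508.40 > £4,100, so the cap limits the patient to £4,100 − £2,624 = £1,476.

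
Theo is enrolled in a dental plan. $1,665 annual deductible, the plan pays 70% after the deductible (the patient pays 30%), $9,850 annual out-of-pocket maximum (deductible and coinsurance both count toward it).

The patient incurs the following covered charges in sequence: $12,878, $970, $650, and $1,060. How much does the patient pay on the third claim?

$195

Claim 1 ($12,878): $1,665 to deductible, leaving $11,213; coinsurance $11,213 × 30% = $3,363.90. Cost to patient: $5,028.90. OOP to date $5,028.90.
Claim 2 ($970): 30% coinsurance on $970 = $291. Cost to patient: $291. OOP to date $5,319.90.
Claim 3 ($650): deductible already satisfied, so patient's share is 30% × $650 = $195. Cost to patient: $195. OOP to date $5,514.90.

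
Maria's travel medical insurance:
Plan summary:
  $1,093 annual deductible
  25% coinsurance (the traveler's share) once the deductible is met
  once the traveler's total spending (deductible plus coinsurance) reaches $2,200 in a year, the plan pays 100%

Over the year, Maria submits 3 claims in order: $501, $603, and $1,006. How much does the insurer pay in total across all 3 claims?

Claim 1 — $501: entire amount goes to the deductible. Traveler owes $501 (running OOP $501). Plan pays $501 − $501 = $0.
Claim 2 — $603: $592 finishes the deductible; $11 goes to coinsurance; traveler's 25% is $2.75. Traveler owes $594.75 (running OOP $1,095.75). Insurer: $603 − $594.75 = $8.25.
Claim 3 — $1,006: 25% coinsurance on $1,006 = $251.50. Traveler owes $251.50 (running OOP $1,347.25). Plan pays $1,006 − $251.50 = $754.50.
Insurer total = bills − traveler's total = $2,110 − $1,347.25 = $762.75.

$762.75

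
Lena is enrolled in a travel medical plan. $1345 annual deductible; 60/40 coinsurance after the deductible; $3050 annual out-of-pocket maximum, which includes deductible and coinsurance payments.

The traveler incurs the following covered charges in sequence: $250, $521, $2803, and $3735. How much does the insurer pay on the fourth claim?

Claim 1 — $250: all of it applies to the deductible. Traveler pays $250; OOP now $250. Insurer: $250 − $250 = $0.
Claim 2 — $521: fully absorbed by the deductible. Traveler pays $521; OOP now $771. Plan pays $521 − $521 = $0.
Claim 3 — $2803: deductible takes $574, $2229 remains; 40% of $2229 = $891.60. Traveler pays $1465.60; OOP now $2236.60. Plan pays $2803 − $1465.60 = $1337.40.
Claim 4 — $3735: deductible already satisfied, so traveler's share is 40% × $3735 = $1494. Adding that to $2236.60 gives $3730.60, past the $3050 cap; traveler pays only $3050 − $2236.60 = $813.40. Plan pays $3735 − $813.40 = $2921.60.

$2921.60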